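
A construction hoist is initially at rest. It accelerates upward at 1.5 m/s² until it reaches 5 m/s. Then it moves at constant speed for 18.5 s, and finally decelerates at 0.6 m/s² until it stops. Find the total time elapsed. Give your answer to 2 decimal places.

Phase 1 (accelerating): v₀ = 0 m/s, a = 1.5 m/s².
v = v₀ + at → t = (5 − 0) / 1.5 = 3.33 s
v² = v₀² + 2aΔx → Δx = (5² − 0²)/(2·1.5) = 8.33 m

Phase 2 (constant speed): v₀ = 5.00 m/s, a = 0 m/s².
v = v₀ + at = 5.00 + (0)(18.5) = 5.00 m/s
Δx = v₀t + ½at² = 5.00·18.5 + 0.5·0·18.5² = 92.5 m

Phase 3 (decelerating): v₀ = 5.00 m/s, a = -0.6 m/s².
v = v₀ + at → t = (0 − 5.00) / -0.6 = 8.33 s
v² = v₀² + 2aΔx → Δx = (0² − 5.00²)/(2·-0.6) = 20.8 m
Total time = 3.33 + 18.5 + 8.33 = 30.2 s

30.17 s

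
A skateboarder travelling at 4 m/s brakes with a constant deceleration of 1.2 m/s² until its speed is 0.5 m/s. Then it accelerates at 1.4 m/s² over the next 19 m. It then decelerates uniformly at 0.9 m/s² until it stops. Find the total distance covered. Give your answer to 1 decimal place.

55.3 m

Phase 1 (decelerating): v₀ = 4.00 m/s, a = -1.2 m/s².
v = v₀ + at → t = (0.5 − 4.00) / -1.2 = 2.92 s
v² = v₀² + 2aΔx → Δx = (0.5² − 4.00²)/(2·-1.2) = 6.56 m

Phase 2 (accelerating): v₀ = 0.500 m/s, a = 1.4 m/s².
v² = v₀² + 2aΔx = 0.500² + 2·1.4·19 = 53.4 → v = 7.31 m/s
t = (v − v₀)/a = (7.31 − 0.500)/1.4 = 4.86 s

Phase 3 (decelerating): v₀ = 7.31 m/s, a = -0.9 m/s².
v = v₀ + at → t = (0 − 7.31) / -0.9 = 8.12 s
v² = v₀² + 2aΔx → Δx = (0² − 7.31²)/(2·-0.9) = 29.7 m
Total distance = 6.56 + 19.0 + 29.7 = 55.3 m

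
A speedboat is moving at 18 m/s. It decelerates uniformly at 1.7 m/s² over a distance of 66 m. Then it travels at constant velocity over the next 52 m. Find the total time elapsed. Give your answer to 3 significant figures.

Phase 1 (decelerating): v₀ = 18.0 m/s, a = -1.7 m/s².
v² = v₀² + 2aΔx = 18.0² + 2·-1.7·66 = 99.6 → v = 9.98 m/s
t = (v − v₀)/a = (9.98 − 18.0)/-1.7 = 4.72 s

Phase 2 (constant speed): v₀ = 9.98 m/s, a = 0 m/s².
Constant speed: t = d/v = 52/9.98 = 5.21 s
Total time = 4.72 + 5.21 = 9.93 s

9.93 s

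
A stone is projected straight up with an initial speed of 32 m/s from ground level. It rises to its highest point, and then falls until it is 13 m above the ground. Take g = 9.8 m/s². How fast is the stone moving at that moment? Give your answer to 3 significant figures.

Phase 1 (rising): v₀ = 32.0 m/s, a = -9.8 m/s².
v = v₀ + at → t = (0 − 32.0) / -9.8 = 3.27 s
v² = v₀² + 2aΔx → Δx = (0² − 32.0²)/(2·-9.8) = 52.2 m

Phase 2 (falling): v₀ = 0 m/s, a = -9.8 m/s².
Falls 39.2 m from rest: t = √(2·39.2/9.8) = 2.83 s; v = g·t = 27.7 m/s.
Final speed = 27.7 m/s

27.7 m/s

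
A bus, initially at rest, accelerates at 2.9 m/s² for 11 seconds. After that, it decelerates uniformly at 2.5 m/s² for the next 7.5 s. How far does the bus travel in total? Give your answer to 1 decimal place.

344.4 m

Phase 1 (accelerating): v₀ = 0 m/s, a = 2.9 m/s².
v = v₀ + at = 0 + (2.9)(11) = 31.9 m/s
Δx = v₀t + ½at² = 0·11 + 0.5·2.9·11² = 175 m

Phase 2 (decelerating): v₀ = 31.9 m/s, a = -2.5 m/s².
v = v₀ + at = 31.9 + (-2.5)(7.5) = 13.1 m/s
Δx = v₀t + ½at² = 31.9·7.5 + 0.5·-2.5·7.5² = 169 m
Total distance = 175 + 169 = 344 m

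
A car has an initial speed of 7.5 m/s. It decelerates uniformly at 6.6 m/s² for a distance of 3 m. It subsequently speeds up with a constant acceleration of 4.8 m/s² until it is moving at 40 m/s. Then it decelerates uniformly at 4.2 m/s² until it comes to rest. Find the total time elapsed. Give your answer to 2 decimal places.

Phase 1 (decelerating): v₀ = 7.50 m/s, a = -6.6 m/s².
v² = v₀² + 2aΔx = 7.50² + 2·-6.6·3 = 16.7 → v = 4.08 m/s
t = (v − v₀)/a = (4.08 − 7.50)/-6.6 = 0.518 s

Phase 2 (accelerating): v₀ = 4.08 m/s, a = 4.8 m/s².
v = v₀ + at → t = (40 − 4.08) / 4.8 = 7.48 s
v² = v₀² + 2aΔx → Δx = (40² − 4.08²)/(2·4.8) = 165 m

Phase 3 (decelerating): v₀ = 40.0 m/s, a = -4.2 m/s².
v = v₀ + at → t = (0 − 40.0) / -4.2 = 9.52 s
v² = v₀² + 2aΔx → Δx = (0² − 40.0²)/(2·-4.2) = 190 m
Total time = 0.518 + 7.48 + 9.52 = 17.5 s

17.53 s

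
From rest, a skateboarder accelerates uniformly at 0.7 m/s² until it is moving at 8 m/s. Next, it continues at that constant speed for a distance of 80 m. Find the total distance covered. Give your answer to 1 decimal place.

125.7 m

Phase 1 (accelerating): v₀ = 0 m/s, a = 0.7 m/s².
v = v₀ + at → t = (8 − 0) / 0.7 = 11.4 s
v² = v₀² + 2aΔx → Δx = (8² − 0²)/(2·0.7) = 45.7 m

Phase 2 (constant speed): v₀ = 8.00 m/s, a = 0 m/s².
Constant speed: t = d/v = 80/8.00 = 10.0 s
Total distance = 45.7 + 80.0 = 126 m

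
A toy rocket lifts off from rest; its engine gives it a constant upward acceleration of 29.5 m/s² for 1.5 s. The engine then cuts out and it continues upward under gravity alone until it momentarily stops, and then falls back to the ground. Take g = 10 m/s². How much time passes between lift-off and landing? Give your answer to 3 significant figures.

11.0 s

Phase 1 (powered ascent): v₀ = 0 m/s, a = 29.5 m/s².
v = v₀ + at = 0 + (29.5)(1.5) = 44.2 m/s
Δx = v₀t + ½at² = 0·1.5 + 0.5·29.5·1.5² = 33.2 m

Phase 2 (coasting upward): v₀ = 44.2 m/s, a = -10 m/s².
v = v₀ + at → t = (0 − 44.2) / -10 = 4.42 s
v² = v₀² + 2aΔx → Δx = (0² − 44.2²)/(2·-10) = 97.9 m

Phase 3 (free fall): v₀ = 0 m/s, a = -10 m/s².
Falls 131 m from rest: t = √(2·131/10) = 5.12 s; v = g·t = 51.2 m/s.
Total time = 1.50 + 4.42 + 5.12 = 11.0 s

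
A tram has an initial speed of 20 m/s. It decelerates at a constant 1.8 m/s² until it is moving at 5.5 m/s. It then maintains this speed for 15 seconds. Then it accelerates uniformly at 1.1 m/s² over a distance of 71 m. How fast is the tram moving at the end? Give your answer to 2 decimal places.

Phase 1 (decelerating): v₀ = 20.0 m/s, a = -1.8 m/s².
v = v₀ + at → t = (5.5 − 20.0) / -1.8 = 8.06 s
v² = v₀² + 2aΔx → Δx = (5.5² − 20.0²)/(2·-1.8) = 103 m

Phase 2 (constant speed): v₀ = 5.50 m/s, a = 0 m/s².
v = v₀ + at = 5.50 + (0)(15) = 5.50 m/s
Δx = v₀t + ½at² = 5.50·15 + 0.5·0·15² = 82.5 m

Phase 3 (accelerating): v₀ = 5.50 m/s, a = 1.1 m/s².
v² = v₀² + 2aΔx = 5.50² + 2·1.1·71 = 186 → v = 13.7 m/s
t = (v − v₀)/a = (13.7 − 5.50)/1.1 = 7.41 s
Final speed = 13.7 m/s

13.65 m/s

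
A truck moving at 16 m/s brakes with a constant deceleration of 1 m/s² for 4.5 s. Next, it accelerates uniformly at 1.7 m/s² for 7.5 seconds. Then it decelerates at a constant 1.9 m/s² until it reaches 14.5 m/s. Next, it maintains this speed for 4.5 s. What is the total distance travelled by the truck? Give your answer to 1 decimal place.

360.6 m

Phase 1 (decelerating): v₀ = 16.0 m/s, a = -1 m/s².
v = v₀ + at = 16.0 + (-1)(4.5) = 11.5 m/s
Δx = v₀t + ½at² = 16.0·4.5 + 0.5·-1·4.5² = 61.9 m

Phase 2 (accelerating): v₀ = 11.5 m/s, a = 1.7 m/s².
v = v₀ + at = 11.5 + (1.7)(7.5) = 24.2 m/s
Δx = v₀t + ½at² = 11.5·7.5 + 0.5·1.7·7.5² = 134 m

Phase 3 (decelerating): v₀ = 24.2 m/s, a = -1.9 m/s².
v = v₀ + at → t = (14.5 − 24.2) / -1.9 = 5.13 s
v² = v₀² + 2aΔx → Δx = (14.5² − 24.2²)/(2·-1.9) = 99.4 m

Phase 4 (constant speed): v₀ = 14.5 m/s, a = 0 m/s².
v = v₀ + at = 14.5 + (0)(4.5) = 14.5 m/s
Δx = v₀t + ½at² = 14.5·4.5 + 0.5·0·4.5² = 65.2 m
Total distance = 61.9 + 134 + 99.4 + 65.2 = 361 m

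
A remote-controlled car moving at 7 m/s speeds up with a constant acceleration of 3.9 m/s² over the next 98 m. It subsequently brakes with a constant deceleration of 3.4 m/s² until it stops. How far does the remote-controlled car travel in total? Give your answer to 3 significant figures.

Phase 1 (accelerating): v₀ = 7.00 m/s, a = 3.9 m/s².
v² = v₀² + 2aΔx = 7.00² + 2·3.9·98 = 813 → v = 28.5 m/s
t = (v − v₀)/a = (28.5 − 7.00)/3.9 = 5.52 s

Phase 2 (decelerating): v₀ = 28.5 m/s, a = -3.4 m/s².
v = v₀ + at → t = (0 − 28.5) / -3.4 = 8.39 s
v² = v₀² + 2aΔx → Δx = (0² − 28.5²)/(2·-3.4) = 120 m
Total distance = 98.0 + 120 = 218 m

218 m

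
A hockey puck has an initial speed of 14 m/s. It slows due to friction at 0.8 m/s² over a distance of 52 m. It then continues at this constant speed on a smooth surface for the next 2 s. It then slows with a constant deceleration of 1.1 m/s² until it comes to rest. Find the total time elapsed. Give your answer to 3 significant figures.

Phase 1 (decelerating): v₀ = 14.0 m/s, a = -0.8 m/s².
v² = v₀² + 2aΔx = 14.0² + 2·-0.8·52 = 113 → v = 10.6 m/s
t = (v − v₀)/a = (10.6 − 14.0)/-0.8 = 4.22 s

Phase 2 (constant speed): v₀ = 10.6 m/s, a = 0 m/s².
v = v₀ + at = 10.6 + (0)(2) = 10.6 m/s
Δx = v₀t + ½at² = 10.6·2 + 0.5·0·2² = 21.2 m

Phase 3 (decelerating): v₀ = 10.6 m/s, a = -1.1 m/s².
v = v₀ + at → t = (0 − 10.6) / -1.1 = 9.66 s
v² = v₀² + 2aΔx → Δx = (0² − 10.6²)/(2·-1.1) = 51.3 m
Total time = 4.22 + 2.00 + 9.66 = 15.9 s

15.9 s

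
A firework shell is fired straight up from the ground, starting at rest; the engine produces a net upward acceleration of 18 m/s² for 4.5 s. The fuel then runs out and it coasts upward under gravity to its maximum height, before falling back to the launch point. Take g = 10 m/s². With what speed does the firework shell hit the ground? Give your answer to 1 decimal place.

Phase 1 (powered ascent): v₀ = 0 m/s, a = 18 m/s².
v = v₀ + at = 0 + (18)(4.5) = 81.0 m/s
Δx = v₀t + ½at² = 0·4.5 + 0.5·18·4.5² = 182 m

Phase 2 (coasting upward): v₀ = 81.0 m/s, a = -10 m/s².
v = v₀ + at → t = (0 − 81.0) / -10 = 8.10 s
v² = v₀² + 2aΔx → Δx = (0² − 81.0²)/(2·-10) = 328 m

Phase 3 (free fall): v₀ = 0 m/s, a = -10 m/s².
Falls 510 m from rest: t = √(2·510/10) = 10.1 s; v = g·t = 101 m/s.
Impact speed = 101 m/s

101.0 m/s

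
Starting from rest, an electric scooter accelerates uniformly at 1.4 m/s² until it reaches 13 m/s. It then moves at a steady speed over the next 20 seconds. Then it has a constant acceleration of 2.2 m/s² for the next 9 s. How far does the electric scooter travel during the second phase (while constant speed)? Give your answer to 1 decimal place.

260.0 m

Phase 1 (accelerating): v₀ = 0 m/s, a = 1.4 m/s².
v = v₀ + at → t = (13 − 0) / 1.4 = 9.29 s
v² = v₀² + 2aΔx → Δx = (13² − 0²)/(2·1.4) = 60.4 m

Phase 2 (constant speed): v₀ = 13.0 m/s, a = 0 m/s².
v = v₀ + at = 13.0 + (0)(20) = 13.0 m/s
Δx = v₀t + ½at² = 13.0·20 + 0.5·0·20² = 260 m
Distance in phase 2 = 260 m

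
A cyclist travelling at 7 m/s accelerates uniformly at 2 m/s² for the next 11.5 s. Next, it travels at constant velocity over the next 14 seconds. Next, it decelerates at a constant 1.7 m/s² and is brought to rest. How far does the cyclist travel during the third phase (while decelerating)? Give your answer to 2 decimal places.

264.71 m

Phase 1 (accelerating): v₀ = 7.00 m/s, a = 2 m/s².
v = v₀ + at = 7.00 + (2)(11.5) = 30.0 m/s
Δx = v₀t + ½at² = 7.00·11.5 + 0.5·2·11.5² = 213 m

Phase 2 (constant speed): v₀ = 30.0 m/s, a = 0 m/s².
v = v₀ + at = 30.0 + (0)(14) = 30.0 m/s
Δx = v₀t + ½at² = 30.0·14 + 0.5·0·14² = 420 m

Phase 3 (decelerating): v₀ = 30.0 m/s, a = -1.7 m/s².
v = v₀ + at → t = (0 − 30.0) / -1.7 = 17.6 s
v² = v₀² + 2aΔx → Δx = (0² − 30.0²)/(2·-1.7) = 265 m
Distance in phase 3 = 265 m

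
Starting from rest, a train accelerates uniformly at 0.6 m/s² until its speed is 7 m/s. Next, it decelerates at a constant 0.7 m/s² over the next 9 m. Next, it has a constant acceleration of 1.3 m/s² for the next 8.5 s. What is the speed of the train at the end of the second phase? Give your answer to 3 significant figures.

6.03 m/s

Phase 1 (accelerating): v₀ = 0 m/s, a = 0.6 m/s².
v = v₀ + at → t = (7 − 0) / 0.6 = 11.7 s
v² = v₀² + 2aΔx → Δx = (7² − 0²)/(2·0.6) = 40.8 m

Phase 2 (decelerating): v₀ = 7.00 m/s, a = -0.7 m/s².
v² = v₀² + 2aΔx = 7.00² + 2·-0.7·9 = 36.4 → v = 6.03 m/s
t = (v − v₀)/a = (6.03 − 7.00)/-0.7 = 1.38 s
Speed at end of phase 2 = 6.03 m/s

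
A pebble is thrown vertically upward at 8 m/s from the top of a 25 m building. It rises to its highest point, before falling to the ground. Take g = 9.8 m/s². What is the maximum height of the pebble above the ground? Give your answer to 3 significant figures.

Phase 1 (rising): v₀ = 8.00 m/s, a = -9.8 m/s².
v = v₀ + at → t = (0 − 8.00) / -9.8 = 0.816 s
v² = v₀² + 2aΔx → Δx = (0² − 8.00²)/(2·-9.8) = 3.27 m
Maximum height = 25 + 3.27 = 28.3 m

28.3 m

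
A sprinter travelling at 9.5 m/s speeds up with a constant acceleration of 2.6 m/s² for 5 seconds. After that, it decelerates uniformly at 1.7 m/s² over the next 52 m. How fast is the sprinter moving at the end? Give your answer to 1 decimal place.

Phase 1 (accelerating): v₀ = 9.50 m/s, a = 2.6 m/s².
v = v₀ + at = 9.50 + (2.6)(5) = 22.5 m/s
Δx = v₀t + ½at² = 9.50·5 + 0.5·2.6·5² = 80.0 m

Phase 2 (decelerating): v₀ = 22.5 m/s, a = -1.7 m/s².
v² = v₀² + 2aΔx = 22.5² + 2·-1.7·52 = 329 → v = 18.2 m/s
t = (v − v₀)/a = (18.2 − 22.5)/-1.7 = 2.56 s
Final speed = 18.2 m/s

18.2 m/s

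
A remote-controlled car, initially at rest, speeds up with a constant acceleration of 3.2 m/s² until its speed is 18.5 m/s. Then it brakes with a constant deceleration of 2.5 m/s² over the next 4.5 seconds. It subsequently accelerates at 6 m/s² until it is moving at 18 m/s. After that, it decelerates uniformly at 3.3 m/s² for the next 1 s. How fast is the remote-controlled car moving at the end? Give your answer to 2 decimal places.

Phase 1 (accelerating): v₀ = 0 m/s, a = 3.2 m/s².
v = v₀ + at → t = (18.5 − 0) / 3.2 = 5.78 s
v² = v₀² + 2aΔx → Δx = (18.5² − 0²)/(2·3.2) = 53.5 m

Phase 2 (decelerating): v₀ = 18.5 m/s, a = -2.5 m/s².
v = v₀ + at = 18.5 + (-2.5)(4.5) = 7.25 m/s
Δx = v₀t + ½at² = 18.5·4.5 + 0.5·-2.5·4.5² = 57.9 m

Phase 3 (accelerating): v₀ = 7.25 m/s, a = 6 m/s².
v = v₀ + at → t = (18 − 7.25) / 6 = 1.79 s
v² = v₀² + 2aΔx → Δx = (18² − 7.25²)/(2·6) = 22.6 m

Phase 4 (decelerating): v₀ = 18.0 m/s, a = -3.3 m/s².
v = v₀ + at = 18.0 + (-3.3)(1) = 14.7 m/s
Δx = v₀t + ½at² = 18.0·1 + 0.5·-3.3·1² = 16.4 m
Final speed = 14.7 m/s

14.70 m/s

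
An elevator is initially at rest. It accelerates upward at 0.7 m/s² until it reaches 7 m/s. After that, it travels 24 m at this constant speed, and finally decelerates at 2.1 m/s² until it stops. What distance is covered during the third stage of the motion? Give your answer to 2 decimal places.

11.67 m

Phase 1 (accelerating): v₀ = 0 m/s, a = 0.7 m/s².
v = v₀ + at → t = (7 − 0) / 0.7 = 10.0 s
v² = v₀² + 2aΔx → Δx = (7² − 0²)/(2·0.7) = 35.0 m

Phase 2 (constant speed): v₀ = 7.00 m/s, a = 0 m/s².
Constant speed: t = d/v = 24/7.00 = 3.43 s

Phase 3 (decelerating): v₀ = 7.00 m/s, a = -2.1 m/s².
v = v₀ + at → t = (0 − 7.00) / -2.1 = 3.33 s
v² = v₀² + 2aΔx → Δx = (0² − 7.00²)/(2·-2.1) = 11.7 m
Distance in phase 3 = 11.7 m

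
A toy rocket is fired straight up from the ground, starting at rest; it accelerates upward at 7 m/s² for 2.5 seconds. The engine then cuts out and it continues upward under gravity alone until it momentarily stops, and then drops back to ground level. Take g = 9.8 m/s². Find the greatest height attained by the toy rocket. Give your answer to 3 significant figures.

Phase 1 (powered ascent): v₀ = 0 m/s, a = 7 m/s².
v = v₀ + at = 0 + (7)(2.5) = 17.5 m/s
Δx = v₀t + ½at² = 0·2.5 + 0.5·7·2.5² = 21.9 m

Phase 2 (coasting upward): v₀ = 17.5 m/s, a = -9.8 m/s².
v = v₀ + at → t = (0 − 17.5) / -9.8 = 1.79 s
v² = v₀² + 2aΔx → Δx = (0² − 17.5²)/(2·-9.8) = 15.6 m
Maximum height = 21.9 + 15.6 = 37.5 m

37.5 m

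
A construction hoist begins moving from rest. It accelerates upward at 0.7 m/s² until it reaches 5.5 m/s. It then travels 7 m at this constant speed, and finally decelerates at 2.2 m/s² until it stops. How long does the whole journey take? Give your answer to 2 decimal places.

Phase 1 (accelerating): v₀ = 0 m/s, a = 0.7 m/s².
v = v₀ + at → t = (5.5 − 0) / 0.7 = 7.86 s
v² = v₀² + 2aΔx → Δx = (5.5² − 0²)/(2·0.7) = 21.6 m

Phase 2 (constant speed): v₀ = 5.50 m/s, a = 0 m/s².
Constant speed: t = d/v = 7/5.50 = 1.27 s

Phase 3 (decelerating): v₀ = 5.50 m/s, a = -2.2 m/s².
v = v₀ + at → t = (0 − 5.50) / -2.2 = 2.50 s
v² = v₀² + 2aΔx → Δx = (0² − 5.50²)/(2·-2.2) = 6.87 m
Total time = 7.86 + 1.27 + 2.50 = 11.6 s

11.63 s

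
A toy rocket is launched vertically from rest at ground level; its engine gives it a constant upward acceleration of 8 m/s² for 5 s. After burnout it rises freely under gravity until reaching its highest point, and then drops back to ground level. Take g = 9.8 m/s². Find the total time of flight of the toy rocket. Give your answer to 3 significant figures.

15.2 s

Phase 1 (powered ascent): v₀ = 0 m/s, a = 8 m/s².
v = v₀ + at = 0 + (8)(5) = 40.0 m/s
Δx = v₀t + ½at² = 0·5 + 0.5·8·5² = 100 m

Phase 2 (coasting upward): v₀ = 40.0 m/s, a = -9.8 m/s².
v = v₀ + at → t = (0 − 40.0) / -9.8 = 4.08 s
v² = v₀² + 2aΔx → Δx = (0² − 40.0²)/(2·-9.8) = 81.6 m

Phase 3 (free fall): v₀ = 0 m/s, a = -9.8 m/s².
Falls 182 m from rest: t = √(2·182/9.8) = 6.09 s; v = g·t = 59.7 m/s.
Total time = 5.00 + 4.08 + 6.09 = 15.2 s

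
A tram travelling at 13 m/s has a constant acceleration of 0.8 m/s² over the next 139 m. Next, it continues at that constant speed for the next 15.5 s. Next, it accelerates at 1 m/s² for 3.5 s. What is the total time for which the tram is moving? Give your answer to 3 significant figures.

27.5 s

Phase 1 (accelerating): v₀ = 13.0 m/s, a = 0.8 m/s².
v² = v₀² + 2aΔx = 13.0² + 2·0.8·139 = 391 → v = 19.8 m/s
t = (v − v₀)/a = (19.8 − 13.0)/0.8 = 8.48 s

Phase 2 (constant speed): v₀ = 19.8 m/s, a = 0 m/s².
v = v₀ + at = 19.8 + (0)(15.5) = 19.8 m/s
Δx = v₀t + ½at² = 19.8·15.5 + 0.5·0·15.5² = 307 m

Phase 3 (accelerating): v₀ = 19.8 m/s, a = 1 m/s².
v = v₀ + at = 19.8 + (1)(3.5) = 23.3 m/s
Δx = v₀t + ½at² = 19.8·3.5 + 0.5·1·3.5² = 75.4 m
Total time = 8.48 + 15.5 + 3.50 = 27.5 s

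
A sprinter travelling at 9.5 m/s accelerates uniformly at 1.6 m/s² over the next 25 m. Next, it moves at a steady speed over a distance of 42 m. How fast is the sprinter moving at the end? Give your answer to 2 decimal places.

Phase 1 (accelerating): v₀ = 9.50 m/s, a = 1.6 m/s².
v² = v₀² + 2aΔx = 9.50² + 2·1.6·25 = 170 → v = 13.0 m/s
t = (v − v₀)/a = (13.0 − 9.50)/1.6 = 2.22 s

Phase 2 (constant speed): v₀ = 13.0 m/s, a = 0 m/s².
Constant speed: t = d/v = 42/13.0 = 3.22 s
Final speed = 13.0 m/s

13.05 m/s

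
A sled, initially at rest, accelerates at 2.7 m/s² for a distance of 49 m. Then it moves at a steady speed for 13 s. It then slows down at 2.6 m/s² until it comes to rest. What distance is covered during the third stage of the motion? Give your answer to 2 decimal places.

Phase 1 (accelerating): v₀ = 0 m/s, a = 2.7 m/s².
v² = v₀² + 2aΔx = 0² + 2·2.7·49 = 265 → v = 16.3 m/s
t = (v − v₀)/a = (16.3 − 0)/2.7 = 6.02 s

Phase 2 (constant speed): v₀ = 16.3 m/s, a = 0 m/s².
v = v₀ + at = 16.3 + (0)(13) = 16.3 m/s
Δx = v₀t + ½at² = 16.3·13 + 0.5·0·13² = 211 m

Phase 3 (decelerating): v₀ = 16.3 m/s, a = -2.6 m/s².
v = v₀ + at → t = (0 − 16.3) / -2.6 = 6.26 s
v² = v₀² + 2aΔx → Δx = (0² − 16.3²)/(2·-2.6) = 50.9 m
Distance in phase 3 = 50.9 m

50.88 m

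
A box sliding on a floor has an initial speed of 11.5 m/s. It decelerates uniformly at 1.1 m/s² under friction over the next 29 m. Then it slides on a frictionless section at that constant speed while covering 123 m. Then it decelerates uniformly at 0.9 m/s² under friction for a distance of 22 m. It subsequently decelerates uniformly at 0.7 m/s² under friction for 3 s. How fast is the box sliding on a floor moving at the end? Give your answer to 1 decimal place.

Phase 1 (decelerating): v₀ = 11.5 m/s, a = -1.1 m/s².
v² = v₀² + 2aΔx = 11.5² + 2·-1.1·29 = 68.4 → v = 8.27 m/s
t = (v − v₀)/a = (8.27 − 11.5)/-1.1 = 2.93 s

Phase 2 (constant speed): v₀ = 8.27 m/s, a = 0 m/s².
Constant speed: t = d/v = 123/8.27 = 14.9 s

Phase 3 (decelerating): v₀ = 8.27 m/s, a = -0.9 m/s².
v² = v₀² + 2aΔx = 8.27² + 2·-0.9·22 = 28.8 → v = 5.37 m/s
t = (v − v₀)/a = (5.37 − 8.27)/-0.9 = 3.22 s

Phase 4 (decelerating): v₀ = 5.37 m/s, a = -0.7 m/s².
v = v₀ + at = 5.37 + (-0.7)(3) = 3.27 m/s
Δx = v₀t + ½at² = 5.37·3 + 0.5·-0.7·3² = 13.0 m
Final speed = 3.27 m/s

3.3 m/s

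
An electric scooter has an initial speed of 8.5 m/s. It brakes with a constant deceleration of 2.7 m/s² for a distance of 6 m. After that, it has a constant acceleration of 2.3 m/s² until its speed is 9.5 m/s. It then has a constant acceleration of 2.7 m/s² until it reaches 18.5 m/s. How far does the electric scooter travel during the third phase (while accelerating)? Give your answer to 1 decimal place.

46.7 m

Phase 1 (decelerating): v₀ = 8.50 m/s, a = -2.7 m/s².
v² = v₀² + 2aΔx = 8.50² + 2·-2.7·6 = 39.8 → v = 6.31 m/s
t = (v − v₀)/a = (6.31 − 8.50)/-2.7 = 0.810 s

Phase 2 (accelerating): v₀ = 6.31 m/s, a = 2.3 m/s².
v = v₀ + at → t = (9.5 − 6.31) / 2.3 = 1.39 s
v² = v₀² + 2aΔx → Δx = (9.5² − 6.31²)/(2·2.3) = 11.0 m

Phase 3 (accelerating): v₀ = 9.50 m/s, a = 2.7 m/s².
v = v₀ + at → t = (18.5 − 9.50) / 2.7 = 3.33 s
v² = v₀² + 2aΔx → Δx = (18.5² − 9.50²)/(2·2.7) = 46.7 m
Distance in phase 3 = 46.7 m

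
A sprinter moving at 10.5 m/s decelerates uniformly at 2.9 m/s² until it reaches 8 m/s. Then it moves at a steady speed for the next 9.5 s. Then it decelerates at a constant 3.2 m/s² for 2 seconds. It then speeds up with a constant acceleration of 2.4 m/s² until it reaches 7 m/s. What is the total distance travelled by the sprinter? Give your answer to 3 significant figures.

Phase 1 (decelerating): v₀ = 10.5 m/s, a = -2.9 m/s².
v = v₀ + at → t = (8 − 10.5) / -2.9 = 0.862 s
v² = v₀² + 2aΔx → Δx = (8² − 10.5²)/(2·-2.9) = 7.97 m

Phase 2 (constant speed): v₀ = 8.00 m/s, a = 0 m/s².
v = v₀ + at = 8.00 + (0)(9.5) = 8.00 m/s
Δx = v₀t + ½at² = 8.00·9.5 + 0.5·0·9.5² = 76.0 m

Phase 3 (decelerating): v₀ = 8.00 m/s, a = -3.2 m/s².
v = v₀ + at = 8.00 + (-3.2)(2) = 1.60 m/s
Δx = v₀t + ½at² = 8.00·2 + 0.5·-3.2·2² = 9.60 m

Phase 4 (accelerating): v₀ = 1.60 m/s, a = 2.4 m/s².
v = v₀ + at → t = (7 − 1.60) / 2.4 = 2.25 s
v² = v₀² + 2aΔx → Δx = (7² − 1.60²)/(2·2.4) = 9.68 m
Total distance = 7.97 + 76.0 + 9.60 + 9.68 = 103 m

103 m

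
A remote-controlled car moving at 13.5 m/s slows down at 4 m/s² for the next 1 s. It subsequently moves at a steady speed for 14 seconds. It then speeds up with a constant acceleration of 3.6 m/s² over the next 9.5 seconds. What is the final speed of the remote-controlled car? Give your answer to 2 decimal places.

43.70 m/s

Phase 1 (decelerating): v₀ = 13.5 m/s, a = -4 m/s².
v = v₀ + at = 13.5 + (-4)(1) = 9.50 m/s
Δx = v₀t + ½at² = 13.5·1 + 0.5·-4·1² = 11.5 m

Phase 2 (constant speed): v₀ = 9.50 m/s, a = 0 m/s².
v = v₀ + at = 9.50 + (0)(14) = 9.50 m/s
Δx = v₀t + ½at² = 9.50·14 + 0.5·0·14² = 133 m

Phase 3 (accelerating): v₀ = 9.50 m/s, a = 3.6 m/s².
v = v₀ + at = 9.50 + (3.6)(9.5) = 43.7 m/s
Δx = v₀t + ½at² = 9.50·9.5 + 0.5·3.6·9.5² = 253 m
Final speed = 43.7 m/s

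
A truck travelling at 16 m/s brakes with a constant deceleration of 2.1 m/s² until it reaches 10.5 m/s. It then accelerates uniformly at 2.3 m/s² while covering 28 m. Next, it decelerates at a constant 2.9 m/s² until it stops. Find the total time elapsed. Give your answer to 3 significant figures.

Phase 1 (decelerating): v₀ = 16.0 m/s, a = -2.1 m/s².
v = v₀ + at → t = (10.5 − 16.0) / -2.1 = 2.62 s
v² = v₀² + 2aΔx → Δx = (10.5² − 16.0²)/(2·-2.1) = 34.7 m

Phase 2 (accelerating): v₀ = 10.5 m/s, a = 2.3 m/s².
v² = v₀² + 2aΔx = 10.5² + 2·2.3·28 = 239 → v = 15.5 m/s
t = (v − v₀)/a = (15.5 − 10.5)/2.3 = 2.16 s

Phase 3 (decelerating): v₀ = 15.5 m/s, a = -2.9 m/s².
v = v₀ + at → t = (0 − 15.5) / -2.9 = 5.33 s
v² = v₀² + 2aΔx → Δx = (0² − 15.5²)/(2·-2.9) = 41.2 m
Total time = 2.62 + 2.16 + 5.33 = 10.1 s

10.1 s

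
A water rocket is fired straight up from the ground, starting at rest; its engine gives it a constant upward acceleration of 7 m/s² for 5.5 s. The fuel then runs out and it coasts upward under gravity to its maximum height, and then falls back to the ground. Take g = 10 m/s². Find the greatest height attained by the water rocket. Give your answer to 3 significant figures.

180 m

Phase 1 (powered ascent): v₀ = 0 m/s, a = 7 m/s².
v = v₀ + at = 0 + (7)(5.5) = 38.5 m/s
Δx = v₀t + ½at² = 0·5.5 + 0.5·7·5.5² = 106 m

Phase 2 (coasting upward): v₀ = 38.5 m/s, a = -10 m/s².
v = v₀ + at → t = (0 − 38.5) / -10 = 3.85 s
v² = v₀² + 2aΔx → Δx = (0² − 38.5²)/(2·-10) = 74.1 m
Maximum height = 106 + 74.1 = 180 m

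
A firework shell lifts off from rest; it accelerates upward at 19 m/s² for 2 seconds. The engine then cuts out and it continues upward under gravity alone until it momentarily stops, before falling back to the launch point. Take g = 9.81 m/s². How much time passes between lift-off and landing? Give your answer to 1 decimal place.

Phase 1 (powered ascent): v₀ = 0 m/s, a = 19 m/s².
v = v₀ + at = 0 + (19)(2) = 38.0 m/s
Δx = v₀t + ½at² = 0·2 + 0.5·19·2² = 38.0 m

Phase 2 (coasting upward): v₀ = 38.0 m/s, a = -9.81 m/s².
v = v₀ + at → t = (0 − 38.0) / -9.81 = 3.87 s
v² = v₀² + 2aΔx → Δx = (0² − 38.0²)/(2·-9.81) = 73.6 m

Phase 3 (free fall): v₀ = 0 m/s, a = -9.81 m/s².
Falls 112 m from rest: t = √(2·112/9.81) = 4.77 s; v = g·t = 46.8 m/s.
Total time = 2.00 + 3.87 + 4.77 = 10.6 s

10.6 s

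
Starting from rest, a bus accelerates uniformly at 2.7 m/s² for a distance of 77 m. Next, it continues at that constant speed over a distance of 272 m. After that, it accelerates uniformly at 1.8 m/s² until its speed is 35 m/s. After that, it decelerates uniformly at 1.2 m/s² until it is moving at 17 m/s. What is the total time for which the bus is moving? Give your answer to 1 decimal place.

Phase 1 (accelerating): v₀ = 0 m/s, a = 2.7 m/s².
v² = v₀² + 2aΔx = 0² + 2·2.7·77 = 416 → v = 20.4 m/s
t = (v − v₀)/a = (20.4 − 0)/2.7 = 7.55 s

Phase 2 (constant speed): v₀ = 20.4 m/s, a = 0 m/s².
Constant speed: t = d/v = 272/20.4 = 13.3 s

Phase 3 (accelerating): v₀ = 20.4 m/s, a = 1.8 m/s².
v = v₀ + at → t = (35 − 20.4) / 1.8 = 8.12 s
v² = v₀² + 2aΔx → Δx = (35² − 20.4²)/(2·1.8) = 225 m

Phase 4 (decelerating): v₀ = 35.0 m/s, a = -1.2 m/s².
v = v₀ + at → t = (17 − 35.0) / -1.2 = 15.0 s
v² = v₀² + 2aΔx → Δx = (17² − 35.0²)/(2·-1.2) = 390 m
Total time = 7.55 + 13.3 + 8.12 + 15.0 = 44.0 s

44.0 s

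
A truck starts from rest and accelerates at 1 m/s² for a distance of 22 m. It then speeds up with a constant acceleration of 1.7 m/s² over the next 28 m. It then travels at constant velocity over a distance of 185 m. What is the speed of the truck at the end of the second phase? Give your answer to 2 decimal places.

Phase 1 (accelerating): v₀ = 0 m/s, a = 1 m/s².
v² = v₀² + 2aΔx = 0² + 2·1·22 = 44.0 → v = 6.63 m/s
t = (v − v₀)/a = (6.63 − 0)/1 = 6.63 s

Phase 2 (accelerating): v₀ = 6.63 m/s, a = 1.7 m/s².
v² = v₀² + 2aΔx = 6.63² + 2·1.7·28 = 139 → v = 11.8 m/s
t = (v − v₀)/a = (11.8 − 6.63)/1.7 = 3.04 s
Speed at end of phase 2 = 11.8 m/s

11.80 m/s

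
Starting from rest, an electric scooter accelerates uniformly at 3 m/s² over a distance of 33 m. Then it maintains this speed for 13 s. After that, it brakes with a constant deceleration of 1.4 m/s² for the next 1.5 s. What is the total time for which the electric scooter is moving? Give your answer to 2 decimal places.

Phase 1 (accelerating): v₀ = 0 m/s, a = 3 m/s².
v² = v₀² + 2aΔx = 0² + 2·3·33 = 198 → v = 14.1 m/s
t = (v − v₀)/a = (14.1 − 0)/3 = 4.69 s

Phase 2 (constant speed): v₀ = 14.1 m/s, a = 0 m/s².
v = v₀ + at = 14.1 + (0)(13) = 14.1 m/s
Δx = v₀t + ½at² = 14.1·13 + 0.5·0·13² = 183 m

Phase 3 (decelerating): v₀ = 14.1 m/s, a = -1.4 m/s².
v = v₀ + at = 14.1 + (-1.4)(1.5) = 12.0 m/s
Δx = v₀t + ½at² = 14.1·1.5 + 0.5·-1.4·1.5² = 19.5 m
Total time = 4.69 + 13.0 + 1.50 = 19.2 s

19.19 s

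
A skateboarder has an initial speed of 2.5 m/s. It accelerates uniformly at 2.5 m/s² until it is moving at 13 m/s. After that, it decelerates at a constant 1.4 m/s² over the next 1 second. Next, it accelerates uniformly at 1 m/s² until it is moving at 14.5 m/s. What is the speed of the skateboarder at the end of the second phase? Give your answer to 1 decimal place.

Phase 1 (accelerating): v₀ = 2.50 m/s, a = 2.5 m/s².
v = v₀ + at → t = (13 − 2.50) / 2.5 = 4.20 s
v² = v₀² + 2aΔx → Δx = (13² − 2.50²)/(2·2.5) = 32.5 m

Phase 2 (decelerating): v₀ = 13.0 m/s, a = -1.4 m/s².
v = v₀ + at = 13.0 + (-1.4)(1) = 11.6 m/s
Δx = v₀t + ½at² = 13.0·1 + 0.5·-1.4·1² = 12.3 m
Speed at end of phase 2 = 11.6 m/s

11.6 m/s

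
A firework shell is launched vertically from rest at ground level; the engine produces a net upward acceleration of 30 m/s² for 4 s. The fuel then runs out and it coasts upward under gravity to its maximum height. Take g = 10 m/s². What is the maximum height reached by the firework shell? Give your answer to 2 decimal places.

960.00 m

Phase 1 (powered ascent): v₀ = 0 m/s, a = 30 m/s².
v = v₀ + at = 0 + (30)(4) = 120 m/s
Δx = v₀t + ½at² = 0·4 + 0.5·30·4² = 240 m

Phase 2 (coasting upward): v₀ = 120 m/s, a = -10 m/s².
v = v₀ + at → t = (0 − 120) / -10 = 12.0 s
v² = v₀² + 2aΔx → Δx = (0² − 120²)/(2·-10) = 720 m
Maximum height = 240 + 720 = 960 m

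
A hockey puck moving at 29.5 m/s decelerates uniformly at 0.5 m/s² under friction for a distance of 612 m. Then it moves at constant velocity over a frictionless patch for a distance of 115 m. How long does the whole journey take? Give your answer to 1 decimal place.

34.0 s

Phase 1 (decelerating): v₀ = 29.5 m/s, a = -0.5 m/s².
v² = v₀² + 2aΔx = 29.5² + 2·-0.5·612 = 258 → v = 16.1 m/s
t = (v − v₀)/a = (16.1 − 29.5)/-0.5 = 26.9 s

Phase 2 (constant speed): v₀ = 16.1 m/s, a = 0 m/s².
Constant speed: t = d/v = 115/16.1 = 7.16 s
Total time = 26.9 + 7.16 = 34.0 s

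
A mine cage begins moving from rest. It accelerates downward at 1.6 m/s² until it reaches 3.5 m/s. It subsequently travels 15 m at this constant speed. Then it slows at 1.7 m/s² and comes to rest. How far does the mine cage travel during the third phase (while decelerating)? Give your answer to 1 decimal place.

Phase 1 (accelerating): v₀ = 0 m/s, a = 1.6 m/s².
v = v₀ + at → t = (3.5 − 0) / 1.6 = 2.19 s
v² = v₀² + 2aΔx → Δx = (3.5² − 0²)/(2·1.6) = 3.83 m

Phase 2 (constant speed): v₀ = 3.50 m/s, a = 0 m/s².
Constant speed: t = d/v = 15/3.50 = 4.29 s

Phase 3 (decelerating): v₀ = 3.50 m/s, a = -1.7 m/s².
v = v₀ + at → t = (0 − 3.50) / -1.7 = 2.06 s
v² = v₀² + 2aΔx → Δx = (0² − 3.50²)/(2·-1.7) = 3.60 m
Distance in phase 3 = 3.60 m

3.6 m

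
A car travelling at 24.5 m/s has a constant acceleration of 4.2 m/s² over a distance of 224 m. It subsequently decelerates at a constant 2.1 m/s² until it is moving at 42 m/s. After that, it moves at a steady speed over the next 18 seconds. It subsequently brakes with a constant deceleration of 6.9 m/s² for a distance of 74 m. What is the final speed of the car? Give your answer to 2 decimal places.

27.25 m/s

Phase 1 (accelerating): v₀ = 24.5 m/s, a = 4.2 m/s².
v² = v₀² + 2aΔx = 24.5² + 2·4.2·224 = 2480 → v = 49.8 m/s
t = (v − v₀)/a = (49.8 − 24.5)/4.2 = 6.03 s

Phase 2 (decelerating): v₀ = 49.8 m/s, a = -2.1 m/s².
v = v₀ + at → t = (42 − 49.8) / -2.1 = 3.72 s
v² = v₀² + 2aΔx → Δx = (42² − 49.8²)/(2·-2.1) = 171 m

Phase 3 (constant speed): v₀ = 42.0 m/s, a = 0 m/s².
v = v₀ + at = 42.0 + (0)(18) = 42.0 m/s
Δx = v₀t + ½at² = 42.0·18 + 0.5·0·18² = 756 m

Phase 4 (decelerating): v₀ = 42.0 m/s, a = -6.9 m/s².
v² = v₀² + 2aΔx = 42.0² + 2·-6.9·74 = 743 → v = 27.3 m/s
t = (v − v₀)/a = (27.3 − 42.0)/-6.9 = 2.14 s
Final speed = 27.3 m/s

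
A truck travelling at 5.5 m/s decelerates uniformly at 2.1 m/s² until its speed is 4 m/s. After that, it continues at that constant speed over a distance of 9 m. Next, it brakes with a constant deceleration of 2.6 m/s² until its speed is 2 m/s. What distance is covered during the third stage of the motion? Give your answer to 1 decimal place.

2.3 m

Phase 1 (decelerating): v₀ = 5.50 m/s, a = -2.1 m/s².
v = v₀ + at → t = (4 − 5.50) / -2.1 = 0.714 s
v² = v₀² + 2aΔx → Δx = (4² − 5.50²)/(2·-2.1) = 3.39 m

Phase 2 (constant speed): v₀ = 4.00 m/s, a = 0 m/s².
Constant speed: t = d/v = 9/4.00 = 2.25 s

Phase 3 (decelerating): v₀ = 4.00 m/s, a = -2.6 m/s².
v = v₀ + at → t = (2 − 4.00) / -2.6 = 0.769 s
v² = v₀² + 2aΔx → Δx = (2² − 4.00²)/(2·-2.6) = 2.31 m
Distance in phase 3 = 2.31 m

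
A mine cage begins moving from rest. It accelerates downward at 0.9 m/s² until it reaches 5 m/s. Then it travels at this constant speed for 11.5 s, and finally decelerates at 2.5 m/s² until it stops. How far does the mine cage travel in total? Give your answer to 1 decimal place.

Phase 1 (accelerating): v₀ = 0 m/s, a = 0.9 m/s².
v = v₀ + at → t = (5 − 0) / 0.9 = 5.56 s
v² = v₀² + 2aΔx → Δx = (5² − 0²)/(2·0.9) = 13.9 m

Phase 2 (constant speed): v₀ = 5.00 m/s, a = 0 m/s².
v = v₀ + at = 5.00 + (0)(11.5) = 5.00 m/s
Δx = v₀t + ½at² = 5.00·11.5 + 0.5·0·11.5² = 57.5 m

Phase 3 (decelerating): v₀ = 5.00 m/s, a = -2.5 m/s².
v = v₀ + at → t = (0 − 5.00) / -2.5 = 2.00 s
v² = v₀² + 2aΔx → Δx = (0² − 5.00²)/(2·-2.5) = 5.00 m
Total distance = 13.9 + 57.5 + 5.00 = 76.4 m

76.4 m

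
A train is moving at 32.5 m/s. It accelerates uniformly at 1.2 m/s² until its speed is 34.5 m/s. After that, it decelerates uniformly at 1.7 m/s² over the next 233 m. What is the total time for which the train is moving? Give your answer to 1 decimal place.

Phase 1 (accelerating): v₀ = 32.5 m/s, a = 1.2 m/s².
v = v₀ + at → t = (34.5 − 32.5) / 1.2 = 1.67 s
v² = v₀² + 2aΔx → Δx = (34.5² − 32.5²)/(2·1.2) = 55.8 m

Phase 2 (decelerating): v₀ = 34.5 m/s, a = -1.7 m/s².
v² = v₀² + 2aΔx = 34.5² + 2·-1.7·233 = 398 → v = 20.0 m/s
t = (v − v₀)/a = (20.0 − 34.5)/-1.7 = 8.56 s
Total time = 1.67 + 8.56 = 10.2 s

10.2 s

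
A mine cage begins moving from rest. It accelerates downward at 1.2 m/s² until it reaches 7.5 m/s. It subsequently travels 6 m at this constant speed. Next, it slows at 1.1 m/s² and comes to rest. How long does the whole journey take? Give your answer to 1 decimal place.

Phase 1 (accelerating): v₀ = 0 m/s, a = 1.2 m/s².
v = v₀ + at → t = (7.5 − 0) / 1.2 = 6.25 s
v² = v₀² + 2aΔx → Δx = (7.5² − 0²)/(2·1.2) = 23.4 m

Phase 2 (constant speed): v₀ = 7.50 m/s, a = 0 m/s².
Constant speed: t = d/v = 6/7.50 = 0.800 s

Phase 3 (decelerating): v₀ = 7.50 m/s, a = -1.1 m/s².
v = v₀ + at → t = (0 − 7.50) / -1.1 = 6.82 s
v² = v₀² + 2aΔx → Δx = (0² − 7.50²)/(2·-1.1) = 25.6 m
Total time = 6.25 + 0.800 + 6.82 = 13.9 s

13.9 s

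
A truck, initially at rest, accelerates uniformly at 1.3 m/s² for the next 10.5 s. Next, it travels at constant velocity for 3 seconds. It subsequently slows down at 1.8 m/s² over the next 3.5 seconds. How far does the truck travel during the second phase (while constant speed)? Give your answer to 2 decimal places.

40.95 m

Phase 1 (accelerating): v₀ = 0 m/s, a = 1.3 m/s².
v = v₀ + at = 0 + (1.3)(10.5) = 13.7 m/s
Δx = v₀t + ½at² = 0·10.5 + 0.5·1.3·10.5² = 71.7 m

Phase 2 (constant speed): v₀ = 13.7 m/s, a = 0 m/s².
v = v₀ + at = 13.7 + (0)(3) = 13.7 m/s
Δx = v₀t + ½at² = 13.7·3 + 0.5·0·3² = 41.0 m
Distance in phase 2 = 41.0 m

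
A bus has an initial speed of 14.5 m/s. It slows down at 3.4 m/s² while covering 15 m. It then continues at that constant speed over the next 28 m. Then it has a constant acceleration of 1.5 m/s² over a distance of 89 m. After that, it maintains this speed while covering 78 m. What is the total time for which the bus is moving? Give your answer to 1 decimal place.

13.9 s

Phase 1 (decelerating): v₀ = 14.5 m/s, a = -3.4 m/s².
v² = v₀² + 2aΔx = 14.5² + 2·-3.4·15 = 108 → v = 10.4 m/s
t = (v − v₀)/a = (10.4 − 14.5)/-3.4 = 1.20 s

Phase 2 (constant speed): v₀ = 10.4 m/s, a = 0 m/s².
Constant speed: t = d/v = 28/10.4 = 2.69 s

Phase 3 (accelerating): v₀ = 10.4 m/s, a = 1.5 m/s².
v² = v₀² + 2aΔx = 10.4² + 2·1.5·89 = 375 → v = 19.4 m/s
t = (v − v₀)/a = (19.4 − 10.4)/1.5 = 5.98 s

Phase 4 (constant speed): v₀ = 19.4 m/s, a = 0 m/s².
Constant speed: t = d/v = 78/19.4 = 4.03 s
Total time = 1.20 + 2.69 + 5.98 + 4.03 = 13.9 s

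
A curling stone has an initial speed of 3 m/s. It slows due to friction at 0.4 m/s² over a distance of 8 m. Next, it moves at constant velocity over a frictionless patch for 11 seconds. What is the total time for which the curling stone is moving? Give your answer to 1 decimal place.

14.5 s

Phase 1 (decelerating): v₀ = 3.00 m/s, a = -0.4 m/s².
v² = v₀² + 2aΔx = 3.00² + 2·-0.4·8 = 2.60 → v = 1.61 m/s
t = (v − v₀)/a = (1.61 − 3.00)/-0.4 = 3.47 s

Phase 2 (constant speed): v₀ = 1.61 m/s, a = 0 m/s².
v = v₀ + at = 1.61 + (0)(11) = 1.61 m/s
Δx = v₀t + ½at² = 1.61·11 + 0.5·0·11² = 17.7 m
Total time = 3.47 + 11.0 = 14.5 s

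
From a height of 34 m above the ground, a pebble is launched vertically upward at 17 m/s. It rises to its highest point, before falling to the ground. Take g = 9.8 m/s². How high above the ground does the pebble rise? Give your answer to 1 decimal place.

Phase 1 (rising): v₀ = 17.0 m/s, a = -9.8 m/s².
v = v₀ + at → t = (0 − 17.0) / -9.8 = 1.73 s
v² = v₀² + 2aΔx → Δx = (0² − 17.0²)/(2·-9.8) = 14.7 m
Maximum height = 34 + 14.7 = 48.7 m

48.7 m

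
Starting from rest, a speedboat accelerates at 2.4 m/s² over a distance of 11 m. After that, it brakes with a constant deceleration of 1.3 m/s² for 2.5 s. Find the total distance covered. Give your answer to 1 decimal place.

25.1 m

Phase 1 (accelerating): v₀ = 0 m/s, a = 2.4 m/s².
v² = v₀² + 2aΔx = 0² + 2·2.4·11 = 52.8 → v = 7.27 m/s
t = (v − v₀)/a = (7.27 − 0)/2.4 = 3.03 s

Phase 2 (decelerating): v₀ = 7.27 m/s, a = -1.3 m/s².
v = v₀ + at = 7.27 + (-1.3)(2.5) = 4.02 m/s
Δx = v₀t + ½at² = 7.27·2.5 + 0.5·-1.3·2.5² = 14.1 m
Total distance = 11.0 + 14.1 = 25.1 m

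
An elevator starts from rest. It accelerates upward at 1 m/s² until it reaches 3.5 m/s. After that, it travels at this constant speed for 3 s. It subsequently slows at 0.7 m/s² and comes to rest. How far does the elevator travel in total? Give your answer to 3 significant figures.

Phase 1 (accelerating): v₀ = 0 m/s, a = 1 m/s².
v = v₀ + at → t = (3.5 − 0) / 1 = 3.50 s
v² = v₀² + 2aΔx → Δx = (3.5² − 0²)/(2·1) = 6.12 m

Phase 2 (constant speed): v₀ = 3.50 m/s, a = 0 m/s².
v = v₀ + at = 3.50 + (0)(3) = 3.50 m/s
Δx = v₀t + ½at² = 3.50·3 + 0.5·0·3² = 10.5 m

Phase 3 (decelerating): v₀ = 3.50 m/s, a = -0.7 m/s².
v = v₀ + at → t = (0 − 3.50) / -0.7 = 5.00 s
v² = v₀² + 2aΔx → Δx = (0² − 3.50²)/(2·-0.7) = 8.75 m
Total distance = 6.12 + 10.5 + 8.75 = 25.4 m

25.4 m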